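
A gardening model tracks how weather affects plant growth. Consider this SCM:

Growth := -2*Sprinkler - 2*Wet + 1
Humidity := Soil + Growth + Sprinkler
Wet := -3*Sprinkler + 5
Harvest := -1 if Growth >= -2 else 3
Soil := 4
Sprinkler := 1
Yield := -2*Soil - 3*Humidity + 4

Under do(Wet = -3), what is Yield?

The intervention breaks the incoming arrows to Wet: Wet := -3*Sprinkler + 5 no longer applies, and Wet = -3.
Growth = -2*Sprinkler - 2*Wet + 1  [with Sprinkler=1, Wet=-3]  = 5
Humidity = Soil + Growth + Sprinkler  [with Soil=4, Growth=5, Sprinkler=1]  = 10
Yield = -2*Soil - 3*Humidity + 4  [with Soil=4, Humidity=10]  = -34

-34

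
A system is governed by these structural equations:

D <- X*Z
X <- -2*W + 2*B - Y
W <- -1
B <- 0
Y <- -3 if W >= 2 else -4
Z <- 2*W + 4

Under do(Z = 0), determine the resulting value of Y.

-4

do(Z=0) replaces the equation Z <- 2*W + 4 with the constant Z = 0.
Y is not downstream of the intervention, so its value is determined by the original equations.
Y = -3 if W >= 2 else -4  [with W=-1]  = -4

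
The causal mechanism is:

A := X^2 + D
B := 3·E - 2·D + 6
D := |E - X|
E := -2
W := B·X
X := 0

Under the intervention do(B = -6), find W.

Intervening sets B = -6 and removes its equation (B := 3·E - 2·D + 6).
W = B·X  [with B=-6, X=0]  = 0

0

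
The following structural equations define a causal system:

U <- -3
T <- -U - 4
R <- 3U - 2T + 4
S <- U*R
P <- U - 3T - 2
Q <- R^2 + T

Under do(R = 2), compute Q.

3

The intervention breaks the incoming arrows to R: R <- 3U - 2T + 4 no longer applies, and R = 2.
T = -U - 4  [with U=-3]  = -1
Q = R^2 + T  [with R=2, T=-1]  = 3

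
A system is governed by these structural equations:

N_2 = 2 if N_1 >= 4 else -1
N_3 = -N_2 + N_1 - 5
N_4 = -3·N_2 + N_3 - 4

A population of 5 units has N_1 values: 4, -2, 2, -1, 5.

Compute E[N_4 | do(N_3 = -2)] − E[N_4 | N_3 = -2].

0.9

do(N_3=-2) breaks N_3's dependence on N_1. With N_3=-2 fixed, N_4 across the units is -12, -3, -3, -3, -12, mean -6.6.
Observing N_3=-2 restricts to units where N_3's equation naturally yields -2: N_1 ∈ {2, 5}. In that subpopulation N_4 = -3, -12, mean -7.5.
Difference = -6.6 − (-7.5) = 0.9.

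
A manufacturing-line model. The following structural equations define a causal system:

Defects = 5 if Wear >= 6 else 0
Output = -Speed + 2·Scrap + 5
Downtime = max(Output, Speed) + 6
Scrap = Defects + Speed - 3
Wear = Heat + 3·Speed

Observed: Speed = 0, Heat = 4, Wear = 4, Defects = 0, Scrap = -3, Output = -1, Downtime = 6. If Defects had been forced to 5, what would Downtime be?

15

The intervention breaks the incoming arrows to Defects: Defects = 5 if Wear >= 6 else 0 no longer applies, and Defects = 5.
Scrap = Defects + Speed - 3  [with Defects=5, Speed=0]  = 2
Output = -Speed + 2·Scrap + 5  [with Speed=0, Scrap=2]  = 9
Downtime = max(Output, Speed) + 6  [with Output=9, Speed=0]  = 15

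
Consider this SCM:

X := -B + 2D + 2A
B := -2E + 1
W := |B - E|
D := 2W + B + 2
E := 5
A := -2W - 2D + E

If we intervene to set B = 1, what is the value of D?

Under do(B=1), the mechanism B := -2E + 1 is discarded; B is fixed at 1.
W = |B - E|  [with B=1, E=5]  = 4
D = 2W + B + 2  [with W=4, B=1]  = 11

11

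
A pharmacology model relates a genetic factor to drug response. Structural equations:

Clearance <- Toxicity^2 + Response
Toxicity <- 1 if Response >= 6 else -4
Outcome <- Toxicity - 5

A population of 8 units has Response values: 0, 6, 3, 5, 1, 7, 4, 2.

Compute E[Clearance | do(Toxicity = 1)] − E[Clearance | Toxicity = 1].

Every unit gets Toxicity=1 under the intervention. Clearance values become 1, 7, 4, 6, 2, 8, 5, 3; E[Clearance|do(Toxicity=1)] = 4.5.
E[Clearance|Toxicity=1] averages over only the 2 units with Toxicity=1 (Response = 6, 7): Clearance = 7, 8, mean 7.5.
Difference = 4.5 − 7.5 = -3.

-3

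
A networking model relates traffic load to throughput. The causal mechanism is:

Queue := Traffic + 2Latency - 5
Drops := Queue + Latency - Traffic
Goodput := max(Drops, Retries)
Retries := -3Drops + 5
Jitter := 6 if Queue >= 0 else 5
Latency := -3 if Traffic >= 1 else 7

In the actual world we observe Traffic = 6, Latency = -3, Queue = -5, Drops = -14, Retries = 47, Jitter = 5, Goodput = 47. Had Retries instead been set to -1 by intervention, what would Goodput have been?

-1

Under do(Retries=-1), the mechanism Retries := -3Drops + 5 is discarded; Retries is fixed at -1.
Latency = -3 if Traffic >= 1 else 7  [with Traffic=6]  = -3
Queue = Traffic + 2Latency - 5  [with Traffic=6, Latency=-3]  = -5
Drops = Queue + Latency - Traffic  [with Queue=-5, Latency=-3, Traffic=6]  = -14
Goodput = max(Drops, Retries)  [with Drops=-14, Retries=-1]  = -1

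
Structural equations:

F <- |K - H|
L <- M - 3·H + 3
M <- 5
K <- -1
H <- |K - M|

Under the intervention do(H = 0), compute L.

8

The intervention breaks the incoming arrows to H: H <- |K - M| no longer applies, and H = 0.
L = M - 3·H + 3  [with M=5, H=0]  = 8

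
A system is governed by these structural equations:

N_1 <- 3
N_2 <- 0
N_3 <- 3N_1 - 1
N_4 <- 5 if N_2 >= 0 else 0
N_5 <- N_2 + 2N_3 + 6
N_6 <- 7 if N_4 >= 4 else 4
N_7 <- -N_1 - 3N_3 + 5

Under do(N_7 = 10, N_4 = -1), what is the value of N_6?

4

Setting N_7 = 10, N_4 = -1 by intervention discards those variables' equations.
N_6 = 7 if N_4 >= 4 else 4  [with N_4=-1]  = 4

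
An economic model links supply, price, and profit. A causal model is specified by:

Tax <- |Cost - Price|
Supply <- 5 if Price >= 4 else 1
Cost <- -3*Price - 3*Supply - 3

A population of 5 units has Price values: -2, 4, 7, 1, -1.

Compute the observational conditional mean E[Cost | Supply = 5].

Observing Supply=5 restricts to units where Supply's equation naturally yields 5: Price ∈ {4, 7}. In that subpopulation Cost = -30, -39, mean -34.5.

-34.5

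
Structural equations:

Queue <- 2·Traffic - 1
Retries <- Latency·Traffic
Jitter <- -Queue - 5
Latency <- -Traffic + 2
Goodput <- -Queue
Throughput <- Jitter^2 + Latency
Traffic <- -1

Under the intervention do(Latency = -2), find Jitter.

do(Latency=-2) replaces the equation Latency <- -Traffic + 2 with the constant Latency = -2.
Since Jitter is not a descendant of the intervened variable, it is unaffected.
Queue = 2·Traffic - 1  [with Traffic=-1]  = -3
Jitter = -Queue - 5  [with Queue=-3]  = -2

-2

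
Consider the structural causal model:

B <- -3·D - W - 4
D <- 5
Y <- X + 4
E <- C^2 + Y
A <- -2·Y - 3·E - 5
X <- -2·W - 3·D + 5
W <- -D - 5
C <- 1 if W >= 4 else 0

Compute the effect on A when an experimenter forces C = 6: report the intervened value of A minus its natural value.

-108

do(C=6) replaces the equation C <- 1 if W >= 4 else 0 with the constant C = 6.
W = -D - 5  [with D=5]  = -10
X = -2·W - 3·D + 5  [with W=-10, D=5]  = 10
Y = X + 4  [with X=10]  = 14
E = C^2 + Y  [with C=6, Y=14]  = 50
A = -2·Y - 3·E - 5  [with Y=14, E=50]  = -183
Without intervention: W = -D - 5  [with D=5]  = -10; X = -2·W - 3·D + 5  [with W=-10, D=5]  = 10; Y = X + 4  [with X=10]  = 14; C = 1 if W >= 4 else 0  [with W=-10]  = 0; E = C^2 + Y  [with C=0, Y=14]  = 14; A = -2·Y - 3·E - 5  [with Y=14, E=14]  = -75.
Change = -183 − (-75) = -108.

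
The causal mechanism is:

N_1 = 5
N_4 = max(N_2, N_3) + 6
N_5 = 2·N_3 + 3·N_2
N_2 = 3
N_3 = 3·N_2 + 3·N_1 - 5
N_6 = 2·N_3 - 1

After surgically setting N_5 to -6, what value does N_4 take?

25

The intervention breaks the incoming arrows to N_5: N_5 = 2·N_3 + 3·N_2 no longer applies, and N_5 = -6.
Since N_4 is not a descendant of the intervened variable, it is unaffected.
N_3 = 3·N_2 + 3·N_1 - 5  [with N_2=3, N_1=5]  = 19
N_4 = max(N_2, N_3) + 6  [with N_2=3, N_3=19]  = 25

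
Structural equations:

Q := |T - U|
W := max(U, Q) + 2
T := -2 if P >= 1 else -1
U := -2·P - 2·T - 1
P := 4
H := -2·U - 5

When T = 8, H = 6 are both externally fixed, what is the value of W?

35

Setting T = 8, H = 6 by intervention discards those variables' equations.
U = -2·P - 2·T - 1  [with P=4, T=8]  = -25
Q = |T - U|  [with T=8, U=-25]  = 33
W = max(U, Q) + 2  [with U=-25, Q=33]  = 35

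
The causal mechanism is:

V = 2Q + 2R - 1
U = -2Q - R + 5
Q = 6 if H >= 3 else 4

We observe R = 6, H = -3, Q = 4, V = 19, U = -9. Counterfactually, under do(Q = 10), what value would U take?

-21

do(Q=10) replaces the equation Q = 6 if H >= 3 else 4 with the constant Q = 10.
U = -2Q - R + 5  [with Q=10, R=6]  = -21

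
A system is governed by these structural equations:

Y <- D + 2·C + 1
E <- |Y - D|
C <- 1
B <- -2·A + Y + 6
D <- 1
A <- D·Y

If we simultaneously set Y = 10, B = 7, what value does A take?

The joint intervention fixes Y = 10, B = 7, removing each variable's own equation.
A = D·Y  [with D=1, Y=10]  = 10

10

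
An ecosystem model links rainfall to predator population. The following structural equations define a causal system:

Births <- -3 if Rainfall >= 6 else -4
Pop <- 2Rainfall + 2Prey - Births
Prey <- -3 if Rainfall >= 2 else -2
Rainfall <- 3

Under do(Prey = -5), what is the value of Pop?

Under do(Prey=-5), the mechanism Prey <- -3 if Rainfall >= 2 else -2 is discarded; Prey is fixed at -5.
Births = -3 if Rainfall >= 6 else -4  [with Rainfall=3]  = -4
Pop = 2Rainfall + 2Prey - Births  [with Rainfall=3, Prey=-5, Births=-4]  = 0

0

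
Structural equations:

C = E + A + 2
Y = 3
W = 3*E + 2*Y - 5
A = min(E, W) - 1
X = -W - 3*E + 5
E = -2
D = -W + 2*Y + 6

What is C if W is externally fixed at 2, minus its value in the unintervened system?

3

The intervention breaks the incoming arrows to W: W = 3*E + 2*Y - 5 no longer applies, and W = 2.
A = min(E, W) - 1  [with E=-2, W=2]  = -3
C = E + A + 2  [with E=-2, A=-3]  = -3
Without intervention: W = 3*E + 2*Y - 5  [with E=-2, Y=3]  = -5; A = min(E, W) - 1  [with E=-2, W=-5]  = -6; C = E + A + 2  [with E=-2, A=-6]  = -6.
Change = -3 − (-6) = 3.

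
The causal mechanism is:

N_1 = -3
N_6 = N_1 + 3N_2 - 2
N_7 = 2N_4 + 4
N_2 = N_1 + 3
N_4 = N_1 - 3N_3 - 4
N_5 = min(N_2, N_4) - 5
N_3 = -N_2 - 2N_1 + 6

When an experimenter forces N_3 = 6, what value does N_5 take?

-30

do(N_3=6) replaces the equation N_3 = -N_2 - 2N_1 + 6 with the constant N_3 = 6.
N_2 = N_1 + 3  [with N_1=-3]  = 0
N_4 = N_1 - 3N_3 - 4  [with N_1=-3, N_3=6]  = -25
N_5 = min(N_2, N_4) - 5  [with N_2=0, N_4=-25]  = -30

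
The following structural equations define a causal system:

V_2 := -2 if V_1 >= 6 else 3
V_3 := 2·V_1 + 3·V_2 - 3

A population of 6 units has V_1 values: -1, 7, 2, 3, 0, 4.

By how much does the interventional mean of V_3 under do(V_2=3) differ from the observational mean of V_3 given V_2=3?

1.8

Under do(V_2=3), V_2's equation is replaced by V_2=3 for every unit. Per-unit V_3: 4, 20, 10, 12, 6, 14. Mean = 11.
Conditioning on V_2=3 selects the 5 unit(s) with V_1 ∈ {-1, 2, 3, 0, 4}. Their V_3 values: 4, 10, 12, 6, 14. Mean = 9.2.
Difference = 11 − 9.2 = 1.8.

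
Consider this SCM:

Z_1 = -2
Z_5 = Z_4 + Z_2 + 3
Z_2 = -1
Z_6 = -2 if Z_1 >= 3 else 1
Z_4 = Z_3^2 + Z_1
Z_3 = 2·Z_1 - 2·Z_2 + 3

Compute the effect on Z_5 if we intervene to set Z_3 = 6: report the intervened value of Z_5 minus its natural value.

35

do(Z_3=6) replaces the equation Z_3 = 2·Z_1 - 2·Z_2 + 3 with the constant Z_3 = 6.
Z_4 = Z_3^2 + Z_1  [with Z_3=6, Z_1=-2]  = 34
Z_5 = Z_4 + Z_2 + 3  [with Z_4=34, Z_2=-1]  = 36
Without intervention: Z_3 = 2·Z_1 - 2·Z_2 + 3  [with Z_1=-2, Z_2=-1]  = 1; Z_4 = Z_3^2 + Z_1  [with Z_3=1, Z_1=-2]  = -1; Z_5 = Z_4 + Z_2 + 3  [with Z_4=-1, Z_2=-1]  = 1.
Change = 36 − 1 = 35.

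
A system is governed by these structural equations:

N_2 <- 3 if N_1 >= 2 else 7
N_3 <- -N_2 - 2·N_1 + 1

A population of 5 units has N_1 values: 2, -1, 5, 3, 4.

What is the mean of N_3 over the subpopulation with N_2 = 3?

-9

Conditioning on N_2=3 selects the 4 unit(s) with N_1 ∈ {2, 5, 3, 4}. Their N_3 values: -6, -12, -8, -10. Mean = -9.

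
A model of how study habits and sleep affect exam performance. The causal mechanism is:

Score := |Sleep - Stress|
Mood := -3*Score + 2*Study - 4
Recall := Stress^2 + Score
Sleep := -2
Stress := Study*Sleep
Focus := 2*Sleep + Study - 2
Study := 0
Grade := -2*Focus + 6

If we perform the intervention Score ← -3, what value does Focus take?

-6

The intervention breaks the incoming arrows to Score: Score := |Sleep - Stress| no longer applies, and Score = -3.
Since Focus is not a descendant of the intervened variable, it is unaffected.
Focus = 2*Sleep + Study - 2  [with Sleep=-2, Study=0]  = -6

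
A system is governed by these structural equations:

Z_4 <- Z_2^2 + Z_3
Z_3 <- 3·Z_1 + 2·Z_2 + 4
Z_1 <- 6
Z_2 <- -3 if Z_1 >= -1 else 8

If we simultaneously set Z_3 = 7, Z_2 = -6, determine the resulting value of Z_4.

43

The joint intervention fixes Z_3 = 7, Z_2 = -6, removing each variable's own equation.
Z_4 = Z_2^2 + Z_3  [with Z_2=-6, Z_3=7]  = 43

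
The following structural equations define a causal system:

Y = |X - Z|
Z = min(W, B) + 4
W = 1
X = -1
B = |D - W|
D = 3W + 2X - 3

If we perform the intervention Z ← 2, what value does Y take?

The intervention breaks the incoming arrows to Z: Z = min(W, B) + 4 no longer applies, and Z = 2.
Y = |X - Z|  [with X=-1, Z=2]  = 3

3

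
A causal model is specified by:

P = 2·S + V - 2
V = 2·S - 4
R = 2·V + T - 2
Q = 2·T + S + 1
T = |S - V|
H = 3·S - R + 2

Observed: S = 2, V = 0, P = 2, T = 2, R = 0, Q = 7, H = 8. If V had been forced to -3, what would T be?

Under do(V=-3), the mechanism V = 2·S - 4 is discarded; V is fixed at -3.
T = |S - V|  [with S=2, V=-3]  = 5

5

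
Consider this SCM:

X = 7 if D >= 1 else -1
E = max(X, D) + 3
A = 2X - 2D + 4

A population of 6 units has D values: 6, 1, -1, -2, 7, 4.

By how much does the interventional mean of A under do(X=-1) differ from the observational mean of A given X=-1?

-8

Every unit gets X=-1 under the intervention. A values become -10, 0, 4, 6, -12, -6; E[A|do(X=-1)] = -3.
Conditioning on X=-1 selects the 2 unit(s) with D ∈ {-1, -2}. Their A values: 4, 6. Mean = 5.
Difference = -3 − 5 = -8.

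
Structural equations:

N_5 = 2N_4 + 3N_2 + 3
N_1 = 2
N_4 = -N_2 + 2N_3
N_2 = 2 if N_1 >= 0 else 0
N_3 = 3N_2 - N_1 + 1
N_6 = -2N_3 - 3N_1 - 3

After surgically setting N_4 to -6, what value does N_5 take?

-3

Intervening sets N_4 = -6 and removes its equation (N_4 = -N_2 + 2N_3).
N_2 = 2 if N_1 >= 0 else 0  [with N_1=2]  = 2
N_5 = 2N_4 + 3N_2 + 3  [with N_4=-6, N_2=2]  = -3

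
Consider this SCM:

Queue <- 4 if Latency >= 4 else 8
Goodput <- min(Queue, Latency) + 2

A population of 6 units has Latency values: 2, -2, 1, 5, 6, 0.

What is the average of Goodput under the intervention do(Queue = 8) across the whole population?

do(Queue=8) breaks Queue's dependence on Latency. With Queue=8 fixed, Goodput across the units is 4, 0, 3, 7, 8, 2, mean 4.

4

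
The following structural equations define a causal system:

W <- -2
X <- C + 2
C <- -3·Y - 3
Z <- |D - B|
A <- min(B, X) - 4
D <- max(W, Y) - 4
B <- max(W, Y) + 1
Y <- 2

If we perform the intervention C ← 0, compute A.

Intervening sets C = 0 and removes its equation (C <- -3·Y - 3).
B = max(W, Y) + 1  [with W=-2, Y=2]  = 3
X = C + 2  [with C=0]  = 2
A = min(B, X) - 4  [with B=3, X=2]  = -2

-2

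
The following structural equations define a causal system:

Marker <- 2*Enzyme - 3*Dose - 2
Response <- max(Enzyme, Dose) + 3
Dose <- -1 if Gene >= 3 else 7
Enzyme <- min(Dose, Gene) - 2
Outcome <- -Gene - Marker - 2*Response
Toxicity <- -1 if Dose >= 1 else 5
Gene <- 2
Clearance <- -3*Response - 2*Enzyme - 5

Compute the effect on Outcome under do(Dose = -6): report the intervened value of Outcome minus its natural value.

do(Dose=-6) replaces the equation Dose <- -1 if Gene >= 3 else 7 with the constant Dose = -6.
Enzyme = min(Dose, Gene) - 2  [with Dose=-6, Gene=2]  = -8
Marker = 2*Enzyme - 3*Dose - 2  [with Enzyme=-8, Dose=-6]  = 0
Response = max(Enzyme, Dose) + 3  [with Enzyme=-8, Dose=-6]  = -3
Outcome = -Gene - Marker - 2*Response  [with Gene=2, Marker=0, Response=-3]  = 4
Without intervention: Dose = -1 if Gene >= 3 else 7  [with Gene=2]  = 7; Enzyme = min(Dose, Gene) - 2  [with Dose=7, Gene=2]  = 0; Marker = 2*Enzyme - 3*Dose - 2  [with Enzyme=0, Dose=7]  = -23; Response = max(Enzyme, Dose) + 3  [with Enzyme=0, Dose=7]  = 10; Outcome = -Gene - Marker - 2*Response  [with Gene=2, Marker=-23, Response=10]  = 1.
Change = 4 − 1 = 3.

3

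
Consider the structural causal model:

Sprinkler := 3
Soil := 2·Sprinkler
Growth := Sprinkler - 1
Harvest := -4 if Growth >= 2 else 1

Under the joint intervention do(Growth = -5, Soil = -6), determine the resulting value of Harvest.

The joint intervention fixes Growth = -5, Soil = -6, removing each variable's own equation.
Harvest = -4 if Growth >= 2 else 1  [with Growth=-5]  = 1

1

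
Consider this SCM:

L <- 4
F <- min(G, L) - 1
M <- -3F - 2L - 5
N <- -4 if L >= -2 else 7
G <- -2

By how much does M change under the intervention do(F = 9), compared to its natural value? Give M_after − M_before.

The intervention breaks the incoming arrows to F: F <- min(G, L) - 1 no longer applies, and F = 9.
M = -3F - 2L - 5  [with F=9, L=4]  = -40
Without intervention: F = min(G, L) - 1  [with G=-2, L=4]  = -3; M = -3F - 2L - 5  [with F=-3, L=4]  = -4.
Change = -40 − (-4) = -36.

-36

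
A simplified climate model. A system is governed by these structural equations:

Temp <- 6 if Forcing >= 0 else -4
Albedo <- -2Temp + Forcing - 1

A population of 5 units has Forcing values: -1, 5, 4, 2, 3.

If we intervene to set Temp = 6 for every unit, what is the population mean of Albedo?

Under do(Temp=6), Temp's equation is replaced by Temp=6 for every unit. Per-unit Albedo: -14, -8, -9, -11, -10. Mean = -10.4.

-10.4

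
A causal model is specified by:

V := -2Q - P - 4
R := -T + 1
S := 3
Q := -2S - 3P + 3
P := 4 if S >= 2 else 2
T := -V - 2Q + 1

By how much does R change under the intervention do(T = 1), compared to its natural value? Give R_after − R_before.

The intervention breaks the incoming arrows to T: T := -V - 2Q + 1 no longer applies, and T = 1.
R = -T + 1  [with T=1]  = 0
Without intervention: P = 4 if S >= 2 else 2  [with S=3]  = 4; Q = -2S - 3P + 3  [with S=3, P=4]  = -15; V = -2Q - P - 4  [with Q=-15, P=4]  = 22; T = -V - 2Q + 1  [with V=22, Q=-15]  = 9; R = -T + 1  [with T=9]  = -8.
Change = 0 − (-8) = 8.

8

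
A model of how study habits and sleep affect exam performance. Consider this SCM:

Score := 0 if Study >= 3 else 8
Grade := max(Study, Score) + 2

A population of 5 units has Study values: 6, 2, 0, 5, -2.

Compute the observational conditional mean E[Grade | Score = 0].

E[Grade|Score=0] averages over only the 2 units with Score=0 (Study = 6, 5): Grade = 8, 7, mean 7.5.

7.5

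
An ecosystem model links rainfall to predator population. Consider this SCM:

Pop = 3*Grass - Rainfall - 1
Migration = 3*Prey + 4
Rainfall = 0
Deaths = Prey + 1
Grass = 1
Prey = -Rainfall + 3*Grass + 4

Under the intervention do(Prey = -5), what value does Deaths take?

-4

The intervention breaks the incoming arrows to Prey: Prey = -Rainfall + 3*Grass + 4 no longer applies, and Prey = -5.
Deaths = Prey + 1  [with Prey=-5]  = -4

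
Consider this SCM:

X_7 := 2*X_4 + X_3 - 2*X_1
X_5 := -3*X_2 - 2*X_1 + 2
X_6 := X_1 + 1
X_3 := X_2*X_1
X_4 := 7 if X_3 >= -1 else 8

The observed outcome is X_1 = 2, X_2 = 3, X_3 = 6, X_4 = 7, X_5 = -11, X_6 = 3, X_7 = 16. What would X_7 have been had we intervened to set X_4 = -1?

The intervention breaks the incoming arrows to X_4: X_4 := 7 if X_3 >= -1 else 8 no longer applies, and X_4 = -1.
X_3 = X_2*X_1  [with X_2=3, X_1=2]  = 6
X_7 = 2*X_4 + X_3 - 2*X_1  [with X_4=-1, X_3=6, X_1=2]  = 0

0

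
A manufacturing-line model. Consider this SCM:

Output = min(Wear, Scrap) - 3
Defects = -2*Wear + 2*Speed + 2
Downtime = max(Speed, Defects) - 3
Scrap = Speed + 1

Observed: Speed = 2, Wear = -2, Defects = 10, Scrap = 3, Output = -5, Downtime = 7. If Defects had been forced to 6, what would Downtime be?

The intervention breaks the incoming arrows to Defects: Defects = -2*Wear + 2*Speed + 2 no longer applies, and Defects = 6.
Downtime = max(Speed, Defects) - 3  [with Speed=2, Defects=6]  = 3

3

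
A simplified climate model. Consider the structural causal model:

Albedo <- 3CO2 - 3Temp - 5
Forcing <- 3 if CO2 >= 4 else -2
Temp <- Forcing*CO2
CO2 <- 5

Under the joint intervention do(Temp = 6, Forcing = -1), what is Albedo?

-8

The joint intervention fixes Temp = 6, Forcing = -1, removing each variable's own equation.
Albedo = 3CO2 - 3Temp - 5  [with CO2=5, Temp=6]  = -8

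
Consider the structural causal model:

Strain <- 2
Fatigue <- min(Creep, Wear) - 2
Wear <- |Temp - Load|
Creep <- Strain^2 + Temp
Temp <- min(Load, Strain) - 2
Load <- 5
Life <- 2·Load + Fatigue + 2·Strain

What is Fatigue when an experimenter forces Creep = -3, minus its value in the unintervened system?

Under do(Creep=-3), the mechanism Creep <- Strain^2 + Temp is discarded; Creep is fixed at -3.
Temp = min(Load, Strain) - 2  [with Load=5, Strain=2]  = 0
Wear = |Temp - Load|  [with Temp=0, Load=5]  = 5
Fatigue = min(Creep, Wear) - 2  [with Creep=-3, Wear=5]  = -5
Without intervention: Temp = min(Load, Strain) - 2  [with Load=5, Strain=2]  = 0; Creep = Strain^2 + Temp  [with Strain=2, Temp=0]  = 4; Wear = |Temp - Load|  [with Temp=0, Load=5]  = 5; Fatigue = min(Creep, Wear) - 2  [with Creep=4, Wear=5]  = 2.
Change = -5 − 2 = -7.

-7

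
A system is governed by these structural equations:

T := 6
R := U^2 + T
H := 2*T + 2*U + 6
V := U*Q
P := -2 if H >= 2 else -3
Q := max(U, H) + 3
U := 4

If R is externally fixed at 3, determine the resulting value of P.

-2

The intervention breaks the incoming arrows to R: R := U^2 + T no longer applies, and R = 3.
Since P is not a descendant of the intervened variable, it is unaffected.
H = 2*T + 2*U + 6  [with T=6, U=4]  = 26
P = -2 if H >= 2 else -3  [with H=26]  = -2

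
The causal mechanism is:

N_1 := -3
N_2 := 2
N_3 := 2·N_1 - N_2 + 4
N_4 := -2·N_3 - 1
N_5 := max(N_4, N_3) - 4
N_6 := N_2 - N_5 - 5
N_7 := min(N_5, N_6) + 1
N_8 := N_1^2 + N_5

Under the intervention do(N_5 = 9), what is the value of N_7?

Under do(N_5=9), the mechanism N_5 := max(N_4, N_3) - 4 is discarded; N_5 is fixed at 9.
N_6 = N_2 - N_5 - 5  [with N_2=2, N_5=9]  = -12
N_7 = min(N_5, N_6) + 1  [with N_5=9, N_6=-12]  = -11

-11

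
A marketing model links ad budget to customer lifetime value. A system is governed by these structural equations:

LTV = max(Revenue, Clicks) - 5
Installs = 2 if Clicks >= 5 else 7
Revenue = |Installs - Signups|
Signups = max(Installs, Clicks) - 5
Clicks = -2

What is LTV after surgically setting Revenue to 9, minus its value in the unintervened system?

4

Intervening sets Revenue = 9 and removes its equation (Revenue = |Installs - Signups|).
LTV = max(Revenue, Clicks) - 5  [with Revenue=9, Clicks=-2]  = 4
Without intervention: Installs = 2 if Clicks >= 5 else 7  [with Clicks=-2]  = 7; Signups = max(Installs, Clicks) - 5  [with Installs=7, Clicks=-2]  = 2; Revenue = |Installs - Signups|  [with Installs=7, Signups=2]  = 5; LTV = max(Revenue, Clicks) - 5  [with Revenue=5, Clicks=-2]  = 0.
Change = 4 − 0 = 4.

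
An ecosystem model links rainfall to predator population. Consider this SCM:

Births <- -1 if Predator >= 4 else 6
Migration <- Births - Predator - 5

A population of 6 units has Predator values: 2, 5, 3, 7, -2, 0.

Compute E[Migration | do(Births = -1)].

The intervention sets Births=-1 in all 6 units regardless of Predator. Recomputing Migration per unit gives -8, -11, -9, -13, -4, -6; average -8.5.

-8.5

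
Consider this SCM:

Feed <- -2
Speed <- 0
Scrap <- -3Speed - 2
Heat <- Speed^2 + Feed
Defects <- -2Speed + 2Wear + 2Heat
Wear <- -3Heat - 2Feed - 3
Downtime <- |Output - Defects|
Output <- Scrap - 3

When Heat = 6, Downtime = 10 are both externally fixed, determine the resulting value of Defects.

The joint intervention fixes Heat = 6, Downtime = 10, removing each variable's own equation.
Wear = -3Heat - 2Feed - 3  [with Heat=6, Feed=-2]  = -17
Defects = -2Speed + 2Wear + 2Heat  [with Speed=0, Wear=-17, Heat=6]  = -22

-22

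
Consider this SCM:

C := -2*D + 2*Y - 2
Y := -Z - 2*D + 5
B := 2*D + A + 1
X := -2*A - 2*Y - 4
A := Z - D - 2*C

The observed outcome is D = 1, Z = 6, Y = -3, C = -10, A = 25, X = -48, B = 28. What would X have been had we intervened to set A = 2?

The intervention breaks the incoming arrows to A: A := Z - D - 2*C no longer applies, and A = 2.
Y = -Z - 2*D + 5  [with Z=6, D=1]  = -3
X = -2*A - 2*Y - 4  [with A=2, Y=-3]  = -2

-2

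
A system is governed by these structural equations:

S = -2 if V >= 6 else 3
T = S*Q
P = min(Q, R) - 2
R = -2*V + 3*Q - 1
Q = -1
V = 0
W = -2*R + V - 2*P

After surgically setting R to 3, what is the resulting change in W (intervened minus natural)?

-20

The intervention breaks the incoming arrows to R: R = -2*V + 3*Q - 1 no longer applies, and R = 3.
P = min(Q, R) - 2  [with Q=-1, R=3]  = -3
W = -2*R + V - 2*P  [with R=3, V=0, P=-3]  = 0
Without intervention: R = -2*V + 3*Q - 1  [with V=0, Q=-1]  = -4; P = min(Q, R) - 2  [with Q=-1, R=-4]  = -6; W = -2*R + V - 2*P  [with R=-4, V=0, P=-6]  = 20.
Change = 0 − 20 = -20.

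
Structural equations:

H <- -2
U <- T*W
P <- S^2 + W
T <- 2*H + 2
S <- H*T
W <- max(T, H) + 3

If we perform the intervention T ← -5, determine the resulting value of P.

Under do(T=-5), the mechanism T <- 2*H + 2 is discarded; T is fixed at -5.
S = H*T  [with H=-2, T=-5]  = 10
W = max(T, H) + 3  [with T=-5, H=-2]  = 1
P = S^2 + W  [with S=10, W=1]  = 101

101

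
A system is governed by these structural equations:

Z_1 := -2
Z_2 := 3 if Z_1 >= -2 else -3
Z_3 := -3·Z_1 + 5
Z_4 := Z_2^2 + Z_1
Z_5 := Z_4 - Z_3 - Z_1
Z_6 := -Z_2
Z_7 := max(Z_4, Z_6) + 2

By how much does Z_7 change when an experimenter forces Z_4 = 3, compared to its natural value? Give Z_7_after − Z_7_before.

The intervention breaks the incoming arrows to Z_4: Z_4 := Z_2^2 + Z_1 no longer applies, and Z_4 = 3.
Z_2 = 3 if Z_1 >= -2 else -3  [with Z_1=-2]  = 3
Z_6 = -Z_2  [with Z_2=3]  = -3
Z_7 = max(Z_4, Z_6) + 2  [with Z_4=3, Z_6=-3]  = 5
Without intervention: Z_2 = 3 if Z_1 >= -2 else -3  [with Z_1=-2]  = 3; Z_4 = Z_2^2 + Z_1  [with Z_2=3, Z_1=-2]  = 7; Z_6 = -Z_2  [with Z_2=3]  = -3; Z_7 = max(Z_4, Z_6) + 2  [with Z_4=7, Z_6=-3]  = 9.
Change = 5 − 9 = -4.

-4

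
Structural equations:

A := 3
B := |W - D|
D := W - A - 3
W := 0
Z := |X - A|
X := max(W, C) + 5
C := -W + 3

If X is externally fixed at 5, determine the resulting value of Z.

Under do(X=5), the mechanism X := max(W, C) + 5 is discarded; X is fixed at 5.
Z = |X - A|  [with X=5, A=3]  = 2

2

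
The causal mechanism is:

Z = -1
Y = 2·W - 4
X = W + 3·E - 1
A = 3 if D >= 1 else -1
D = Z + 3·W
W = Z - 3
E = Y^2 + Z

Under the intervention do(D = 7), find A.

3

The intervention breaks the incoming arrows to D: D = Z + 3·W no longer applies, and D = 7.
A = 3 if D >= 1 else -1  [with D=7]  = 3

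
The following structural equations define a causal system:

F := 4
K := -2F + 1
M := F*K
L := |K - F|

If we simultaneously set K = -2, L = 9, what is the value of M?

The joint intervention fixes K = -2, L = 9, removing each variable's own equation.
M = F*K  [with F=4, K=-2]  = -8

-8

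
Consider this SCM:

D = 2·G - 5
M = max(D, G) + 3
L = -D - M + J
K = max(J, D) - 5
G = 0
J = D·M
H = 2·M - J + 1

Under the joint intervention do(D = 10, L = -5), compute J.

The joint intervention fixes D = 10, L = -5, removing each variable's own equation.
M = max(D, G) + 3  [with D=10, G=0]  = 13
J = D·M  [with D=10, M=13]  = 130

130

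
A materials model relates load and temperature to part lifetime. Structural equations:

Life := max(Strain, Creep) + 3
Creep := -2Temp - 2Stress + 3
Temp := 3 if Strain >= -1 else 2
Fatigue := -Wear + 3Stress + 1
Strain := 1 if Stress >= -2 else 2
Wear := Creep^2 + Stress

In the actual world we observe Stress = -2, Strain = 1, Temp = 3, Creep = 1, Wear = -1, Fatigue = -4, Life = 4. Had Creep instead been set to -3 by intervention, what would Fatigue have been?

-12

Under do(Creep=-3), the mechanism Creep := -2Temp - 2Stress + 3 is discarded; Creep is fixed at -3.
Wear = Creep^2 + Stress  [with Creep=-3, Stress=-2]  = 7
Fatigue = -Wear + 3Stress + 1  [with Wear=7, Stress=-2]  = -12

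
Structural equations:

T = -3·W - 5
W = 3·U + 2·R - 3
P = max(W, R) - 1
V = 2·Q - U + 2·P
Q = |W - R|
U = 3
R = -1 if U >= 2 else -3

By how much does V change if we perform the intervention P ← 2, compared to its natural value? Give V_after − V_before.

-2

The intervention breaks the incoming arrows to P: P = max(W, R) - 1 no longer applies, and P = 2.
R = -1 if U >= 2 else -3  [with U=3]  = -1
W = 3·U + 2·R - 3  [with U=3, R=-1]  = 4
Q = |W - R|  [with W=4, R=-1]  = 5
V = 2·Q - U + 2·P  [with Q=5, U=3, P=2]  = 11
Without intervention: R = -1 if U >= 2 else -3  [with U=3]  = -1; W = 3·U + 2·R - 3  [with U=3, R=-1]  = 4; Q = |W - R|  [with W=4, R=-1]  = 5; P = max(W, R) - 1  [with W=4, R=-1]  = 3; V = 2·Q - U + 2·P  [with Q=5, U=3, P=3]  = 13.
Change = 11 − 13 = -2.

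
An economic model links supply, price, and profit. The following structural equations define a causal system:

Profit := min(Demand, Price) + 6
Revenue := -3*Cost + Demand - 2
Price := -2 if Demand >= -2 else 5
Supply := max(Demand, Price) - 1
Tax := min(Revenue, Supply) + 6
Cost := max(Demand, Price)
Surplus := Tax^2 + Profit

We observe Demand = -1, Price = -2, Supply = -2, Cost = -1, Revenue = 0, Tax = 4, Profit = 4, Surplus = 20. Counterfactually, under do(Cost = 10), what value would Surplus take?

do(Cost=10) replaces the equation Cost := max(Demand, Price) with the constant Cost = 10.
Price = -2 if Demand >= -2 else 5  [with Demand=-1]  = -2
Supply = max(Demand, Price) - 1  [with Demand=-1, Price=-2]  = -2
Revenue = -3*Cost + Demand - 2  [with Cost=10, Demand=-1]  = -33
Tax = min(Revenue, Supply) + 6  [with Revenue=-33, Supply=-2]  = -27
Profit = min(Demand, Price) + 6  [with Demand=-1, Price=-2]  = 4
Surplus = Tax^2 + Profit  [with Tax=-27, Profit=4]  = 733

733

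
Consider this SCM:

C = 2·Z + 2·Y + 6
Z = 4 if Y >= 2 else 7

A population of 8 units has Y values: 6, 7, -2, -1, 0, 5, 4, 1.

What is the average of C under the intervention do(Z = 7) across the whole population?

The intervention sets Z=7 in all 8 units regardless of Y. Recomputing C per unit gives 32, 34, 16, 18, 20, 30, 28, 22; average 25.

25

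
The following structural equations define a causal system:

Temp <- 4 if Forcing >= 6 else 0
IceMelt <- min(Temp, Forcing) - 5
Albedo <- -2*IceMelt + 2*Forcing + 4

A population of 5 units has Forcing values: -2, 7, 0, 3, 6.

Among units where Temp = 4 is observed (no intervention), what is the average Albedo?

19

E[Albedo|Temp=4] averages over only the 2 units with Temp=4 (Forcing = 7, 6): Albedo = 20, 18, mean 19.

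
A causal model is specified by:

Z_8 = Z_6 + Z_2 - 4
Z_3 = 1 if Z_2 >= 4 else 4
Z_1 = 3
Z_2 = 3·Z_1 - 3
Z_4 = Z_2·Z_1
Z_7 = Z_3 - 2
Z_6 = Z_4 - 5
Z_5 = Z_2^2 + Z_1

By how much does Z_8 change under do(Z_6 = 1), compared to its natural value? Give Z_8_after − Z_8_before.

-12

Intervening sets Z_6 = 1 and removes its equation (Z_6 = Z_4 - 5).
Z_2 = 3·Z_1 - 3  [with Z_1=3]  = 6
Z_8 = Z_6 + Z_2 - 4  [with Z_6=1, Z_2=6]  = 3
Without intervention: Z_2 = 3·Z_1 - 3  [with Z_1=3]  = 6; Z_4 = Z_2·Z_1  [with Z_2=6, Z_1=3]  = 18; Z_6 = Z_4 - 5  [with Z_4=18]  = 13; Z_8 = Z_6 + Z_2 - 4  [with Z_6=13, Z_2=6]  = 15.
Change = 3 − 15 = -12.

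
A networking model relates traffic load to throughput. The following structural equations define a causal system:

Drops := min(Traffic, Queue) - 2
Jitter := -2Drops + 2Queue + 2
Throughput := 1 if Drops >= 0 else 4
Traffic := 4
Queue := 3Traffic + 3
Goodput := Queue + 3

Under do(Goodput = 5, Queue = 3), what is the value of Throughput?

1

The joint intervention fixes Goodput = 5, Queue = 3, removing each variable's own equation.
Drops = min(Traffic, Queue) - 2  [with Traffic=4, Queue=3]  = 1
Throughput = 1 if Drops >= 0 else 4  [with Drops=1]  = 1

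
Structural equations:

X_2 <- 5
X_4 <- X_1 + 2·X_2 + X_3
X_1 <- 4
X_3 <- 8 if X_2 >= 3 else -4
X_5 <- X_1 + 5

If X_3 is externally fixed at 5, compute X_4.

The intervention breaks the incoming arrows to X_3: X_3 <- 8 if X_2 >= 3 else -4 no longer applies, and X_3 = 5.
X_4 = X_1 + 2·X_2 + X_3  [with X_1=4, X_2=5, X_3=5]  = 19

19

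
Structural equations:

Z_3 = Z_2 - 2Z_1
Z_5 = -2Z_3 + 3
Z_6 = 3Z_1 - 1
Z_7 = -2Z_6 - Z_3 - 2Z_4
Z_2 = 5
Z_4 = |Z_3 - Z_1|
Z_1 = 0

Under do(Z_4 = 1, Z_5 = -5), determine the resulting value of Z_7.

Under do(Z_4 = 1, Z_5 = -5), each intervened variable's structural equation is replaced by its fixed value.
Z_3 = Z_2 - 2Z_1  [with Z_2=5, Z_1=0]  = 5
Z_6 = 3Z_1 - 1  [with Z_1=0]  = -1
Z_7 = -2Z_6 - Z_3 - 2Z_4  [with Z_6=-1, Z_3=5, Z_4=1]  = -5

-5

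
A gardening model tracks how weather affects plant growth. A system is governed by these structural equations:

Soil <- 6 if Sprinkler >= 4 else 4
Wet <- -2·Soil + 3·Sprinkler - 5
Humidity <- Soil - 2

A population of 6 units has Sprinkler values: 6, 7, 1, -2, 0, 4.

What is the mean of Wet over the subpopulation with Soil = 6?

0

Conditioning on Soil=6 selects the 3 unit(s) with Sprinkler ∈ {6, 7, 4}. Their Wet values: 1, 4, -5. Mean = 0.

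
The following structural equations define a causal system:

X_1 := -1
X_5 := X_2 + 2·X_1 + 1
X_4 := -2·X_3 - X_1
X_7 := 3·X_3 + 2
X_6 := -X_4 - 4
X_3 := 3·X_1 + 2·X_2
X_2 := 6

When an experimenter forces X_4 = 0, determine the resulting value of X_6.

-4

Under do(X_4=0), the mechanism X_4 := -2·X_3 - X_1 is discarded; X_4 is fixed at 0.
X_6 = -X_4 - 4  [with X_4=0]  = -4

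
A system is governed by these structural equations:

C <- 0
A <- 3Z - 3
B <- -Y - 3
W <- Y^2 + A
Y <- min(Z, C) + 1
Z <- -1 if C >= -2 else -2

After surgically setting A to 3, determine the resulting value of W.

Intervening sets A = 3 and removes its equation (A <- 3Z - 3).
Z = -1 if C >= -2 else -2  [with C=0]  = -1
Y = min(Z, C) + 1  [with Z=-1, C=0]  = 0
W = Y^2 + A  [with Y=0, A=3]  = 3

3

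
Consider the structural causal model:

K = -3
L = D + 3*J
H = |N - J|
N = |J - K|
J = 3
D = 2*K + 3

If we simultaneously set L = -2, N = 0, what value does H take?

3

Under do(L = -2, N = 0), each intervened variable's structural equation is replaced by its fixed value.
H = |N - J|  [with N=0, J=3]  = 3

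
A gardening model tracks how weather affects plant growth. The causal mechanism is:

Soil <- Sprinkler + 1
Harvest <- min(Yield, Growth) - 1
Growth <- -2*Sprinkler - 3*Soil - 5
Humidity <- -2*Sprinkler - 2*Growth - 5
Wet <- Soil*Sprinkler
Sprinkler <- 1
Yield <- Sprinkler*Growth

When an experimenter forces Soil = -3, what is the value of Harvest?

Under do(Soil=-3), the mechanism Soil <- Sprinkler + 1 is discarded; Soil is fixed at -3.
Growth = -2*Sprinkler - 3*Soil - 5  [with Sprinkler=1, Soil=-3]  = 2
Yield = Sprinkler*Growth  [with Sprinkler=1, Growth=2]  = 2
Harvest = min(Yield, Growth) - 1  [with Yield=2, Growth=2]  = 1

1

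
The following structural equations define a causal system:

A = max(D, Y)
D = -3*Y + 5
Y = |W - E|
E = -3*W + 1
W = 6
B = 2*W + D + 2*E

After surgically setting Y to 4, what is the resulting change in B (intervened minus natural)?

57

The intervention breaks the incoming arrows to Y: Y = |W - E| no longer applies, and Y = 4.
E = -3*W + 1  [with W=6]  = -17
D = -3*Y + 5  [with Y=4]  = -7
B = 2*W + D + 2*E  [with W=6, D=-7, E=-17]  = -29
Without intervention: E = -3*W + 1  [with W=6]  = -17; Y = |W - E|  [with W=6, E=-17]  = 23; D = -3*Y + 5  [with Y=23]  = -64; B = 2*W + D + 2*E  [with W=6, D=-64, E=-17]  = -86.
Change = -29 − (-86) = 57.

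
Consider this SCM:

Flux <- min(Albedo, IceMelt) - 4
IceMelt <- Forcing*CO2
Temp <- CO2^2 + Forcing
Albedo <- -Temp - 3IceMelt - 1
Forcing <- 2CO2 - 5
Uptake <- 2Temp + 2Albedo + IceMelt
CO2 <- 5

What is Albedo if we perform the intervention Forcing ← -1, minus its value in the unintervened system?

96

do(Forcing=-1) replaces the equation Forcing <- 2CO2 - 5 with the constant Forcing = -1.
Temp = CO2^2 + Forcing  [with CO2=5, Forcing=-1]  = 24
IceMelt = Forcing*CO2  [with Forcing=-1, CO2=5]  = -5
Albedo = -Temp - 3IceMelt - 1  [with Temp=24, IceMelt=-5]  = -10
Without intervention: Forcing = 2CO2 - 5  [with CO2=5]  = 5; Temp = CO2^2 + Forcing  [with CO2=5, Forcing=5]  = 30; IceMelt = Forcing*CO2  [with Forcing=5, CO2=5]  = 25; Albedo = -Temp - 3IceMelt - 1  [with Temp=30, IceMelt=25]  = -106.
Change = -10 − (-106) = 96.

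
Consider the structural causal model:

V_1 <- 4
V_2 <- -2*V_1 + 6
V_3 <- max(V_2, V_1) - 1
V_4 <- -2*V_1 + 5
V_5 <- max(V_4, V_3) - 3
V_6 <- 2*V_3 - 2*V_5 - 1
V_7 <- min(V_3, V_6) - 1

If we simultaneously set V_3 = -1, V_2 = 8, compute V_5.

-4

Setting V_3 = -1, V_2 = 8 by intervention discards those variables' equations.
V_4 = -2*V_1 + 5  [with V_1=4]  = -3
V_5 = max(V_4, V_3) - 3  [with V_4=-3, V_3=-1]  = -4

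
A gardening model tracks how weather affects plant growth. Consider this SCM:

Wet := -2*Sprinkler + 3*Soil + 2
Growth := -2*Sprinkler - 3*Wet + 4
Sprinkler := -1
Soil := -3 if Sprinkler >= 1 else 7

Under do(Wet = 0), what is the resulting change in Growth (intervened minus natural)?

75

The intervention breaks the incoming arrows to Wet: Wet := -2*Sprinkler + 3*Soil + 2 no longer applies, and Wet = 0.
Growth = -2*Sprinkler - 3*Wet + 4  [with Sprinkler=-1, Wet=0]  = 6
Without intervention: Soil = -3 if Sprinkler >= 1 else 7  [with Sprinkler=-1]  = 7; Wet = -2*Sprinkler + 3*Soil + 2  [with Sprinkler=-1, Soil=7]  = 25; Growth = -2*Sprinkler - 3*Wet + 4  [with Sprinkler=-1, Wet=25]  = -69.
Change = 6 − (-69) = 75.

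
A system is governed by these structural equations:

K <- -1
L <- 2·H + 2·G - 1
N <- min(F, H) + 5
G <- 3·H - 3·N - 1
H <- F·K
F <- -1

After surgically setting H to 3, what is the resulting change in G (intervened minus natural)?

do(H=3) replaces the equation H <- F·K with the constant H = 3.
N = min(F, H) + 5  [with F=-1, H=3]  = 4
G = 3·H - 3·N - 1  [with H=3, N=4]  = -4
Without intervention: H = F·K  [with F=-1, K=-1]  = 1; N = min(F, H) + 5  [with F=-1, H=1]  = 4; G = 3·H - 3·N - 1  [with H=1, N=4]  = -10.
Change = -4 − (-10) = 6.

6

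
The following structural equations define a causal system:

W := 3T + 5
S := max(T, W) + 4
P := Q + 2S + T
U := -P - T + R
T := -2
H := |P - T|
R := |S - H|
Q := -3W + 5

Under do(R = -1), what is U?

do(R=-1) replaces the equation R := |S - H| with the constant R = -1.
W = 3T + 5  [with T=-2]  = -1
Q = -3W + 5  [with W=-1]  = 8
S = max(T, W) + 4  [with T=-2, W=-1]  = 3
P = Q + 2S + T  [with Q=8, S=3, T=-2]  = 12
U = -P - T + R  [with P=12, T=-2, R=-1]  = -11

-11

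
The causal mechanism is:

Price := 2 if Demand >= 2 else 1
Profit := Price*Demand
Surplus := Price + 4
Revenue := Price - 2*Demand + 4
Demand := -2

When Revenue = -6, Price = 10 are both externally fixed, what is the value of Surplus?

Setting Revenue = -6, Price = 10 by intervention discards those variables' equations.
Surplus = Price + 4  [with Price=10]  = 14

14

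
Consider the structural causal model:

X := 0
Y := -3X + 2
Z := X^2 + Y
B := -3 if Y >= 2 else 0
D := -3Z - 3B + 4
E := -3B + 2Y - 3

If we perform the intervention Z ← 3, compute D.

4

do(Z=3) replaces the equation Z := X^2 + Y with the constant Z = 3.
Y = -3X + 2  [with X=0]  = 2
B = -3 if Y >= 2 else 0  [with Y=2]  = -3
D = -3Z - 3B + 4  [with Z=3, B=-3]  = 4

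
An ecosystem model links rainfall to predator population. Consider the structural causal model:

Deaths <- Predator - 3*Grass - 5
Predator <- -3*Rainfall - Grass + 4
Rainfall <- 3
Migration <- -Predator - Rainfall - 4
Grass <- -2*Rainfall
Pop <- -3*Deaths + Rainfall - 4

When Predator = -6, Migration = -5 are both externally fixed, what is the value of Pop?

Setting Predator = -6, Migration = -5 by intervention discards those variables' equations.
Grass = -2*Rainfall  [with Rainfall=3]  = -6
Deaths = Predator - 3*Grass - 5  [with Predator=-6, Grass=-6]  = 7
Pop = -3*Deaths + Rainfall - 4  [with Deaths=7, Rainfall=3]  = -22

-22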